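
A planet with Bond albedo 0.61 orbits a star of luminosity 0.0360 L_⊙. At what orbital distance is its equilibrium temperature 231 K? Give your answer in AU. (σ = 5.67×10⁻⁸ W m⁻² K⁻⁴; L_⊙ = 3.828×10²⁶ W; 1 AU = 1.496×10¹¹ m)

L = 0.0360 × 3.828×10²⁶ = 1.38×10²⁵ W.
From T_eq⁴ = L(1−A)/(16πσd²): d = √[L(1−A)/(16πσT_eq⁴)].
d = √[1.38×10²⁵ × 0.39 / (16π × 5.67×10⁻⁸ × (231)⁴)] = 2.57×10¹⁰ m = 0.172 AU.

d ≈ 0.172 AU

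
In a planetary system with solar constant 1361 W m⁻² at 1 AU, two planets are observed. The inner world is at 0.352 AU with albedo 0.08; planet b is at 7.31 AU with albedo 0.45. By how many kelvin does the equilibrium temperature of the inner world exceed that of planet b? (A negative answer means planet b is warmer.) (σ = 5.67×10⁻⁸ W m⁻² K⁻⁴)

T_eq = [S₀(1−A)/(4σd²)]^(1/4), so T ∝ (1−A)^(1/4) / √d.
T₁ = [1361×0.92/(4×5.67×10⁻⁸×0.352²)]^(1/4) = 459.44 K.
T₂ = [1361×0.55/(4×5.67×10⁻⁸×7.31²)]^(1/4) = 88.65 K.

ΔT ≈ 370.8 K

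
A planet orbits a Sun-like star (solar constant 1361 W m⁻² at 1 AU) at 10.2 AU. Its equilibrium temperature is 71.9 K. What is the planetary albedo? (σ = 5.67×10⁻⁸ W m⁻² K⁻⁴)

A ≈ 0.54

Flux at 10.2 AU: S = 1361/10.2² = 13.1 W m⁻².
From T_eq⁴ = S(1−A)/(4σ): 1−A = 4σT_eq⁴/S.
1−A = 4 × 5.67×10⁻⁸ × (71.9)⁴ / 13.1 = 0.463.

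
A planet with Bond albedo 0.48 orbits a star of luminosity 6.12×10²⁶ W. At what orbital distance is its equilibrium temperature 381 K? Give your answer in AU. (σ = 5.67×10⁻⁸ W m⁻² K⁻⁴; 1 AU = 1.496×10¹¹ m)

From T_eq⁴ = L(1−A)/(16πσd²): d = √[L(1−A)/(16πσT_eq⁴)].
d = √[6.12×10²⁶ × 0.52 / (16π × 5.67×10⁻⁸ × (381)⁴)] = 7.28×10¹⁰ m = 0.487 AU.

d ≈ 0.487 AU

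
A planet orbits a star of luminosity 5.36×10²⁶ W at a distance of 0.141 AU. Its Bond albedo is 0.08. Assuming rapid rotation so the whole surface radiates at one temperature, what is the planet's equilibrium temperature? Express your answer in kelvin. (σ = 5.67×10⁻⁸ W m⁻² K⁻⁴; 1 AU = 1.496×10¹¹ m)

T_eq ≈ 790 K

d = 0.141 AU = 2.11×10¹⁰ m.
Flux: S = L/(4πd²) = 5.36×10²⁶/(4π×(2.11×10¹⁰)²) = 9.59×10⁴ W m⁻².
Energy balance: absorbed = emitted ⇒ πR²·S(1−A) = 4πR²·σT_eq⁴, so T_eq⁴ = S(1−A)/(4σ).
T_eq = [9.59×10⁴ × 0.92 / (4 × 5.67×10⁻⁸)]^(1/4) = (3.89×10¹¹)^(1/4) = 790 K.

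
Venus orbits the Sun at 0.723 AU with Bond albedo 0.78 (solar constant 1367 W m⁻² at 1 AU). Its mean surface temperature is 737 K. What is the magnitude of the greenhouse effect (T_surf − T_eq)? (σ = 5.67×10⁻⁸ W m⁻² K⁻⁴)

ΔT ≈ 512.6 K

S = 1367/0.723² = 2615 W m⁻².
T_eq = [S(1−A)/(4σ)]^(1/4) = [2615×0.22/(4×5.67×10⁻⁸)]^(1/4) = 224.4 K.
ΔT = T_surf − T_eq = 737 − 224.4.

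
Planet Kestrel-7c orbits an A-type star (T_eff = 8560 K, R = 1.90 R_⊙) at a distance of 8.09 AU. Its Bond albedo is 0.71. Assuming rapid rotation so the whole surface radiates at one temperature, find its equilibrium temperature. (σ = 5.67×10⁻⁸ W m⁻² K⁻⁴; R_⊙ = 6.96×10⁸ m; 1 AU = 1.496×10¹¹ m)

R_⋆ = 1.90 × 6.96×10⁸ = 1.32×10⁹ m.
d = 8.09 AU = 1.21×10¹² m.
L = 4πR_⋆²σT_⋆⁴ = 4π(1.32×10⁹)² × 5.67×10⁻⁸ × (8560)⁴ = 6.69×10²⁷ W.
S = L/(4πd²) = 363 W m⁻².
Energy balance: absorbed = emitted ⇒ πR²·S(1−A) = 4πR²·σT_eq⁴, so T_eq⁴ = S(1−A)/(4σ).
T_eq = [363 × 0.29 / (4 × 5.67×10⁻⁸)]^(1/4) = (4.65×10⁸)^(1/4) = 147 K.

T_eq ≈ 147 K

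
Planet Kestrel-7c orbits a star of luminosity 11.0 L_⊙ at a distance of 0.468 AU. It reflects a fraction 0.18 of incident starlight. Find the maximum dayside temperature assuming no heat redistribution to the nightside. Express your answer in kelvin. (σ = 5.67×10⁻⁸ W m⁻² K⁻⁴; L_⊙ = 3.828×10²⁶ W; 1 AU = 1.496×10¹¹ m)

T_ss ≈ 997 K

d = 0.468 AU = 7.00×10¹⁰ m.
L = 11.0 × 3.828×10²⁶ = 4.21×10²⁷ W.
Flux: S = L/(4πd²) = 4.21×10²⁷/(4π×(7.00×10¹⁰)²) = 6.84×10⁴ W m⁻².
With no redistribution each surface element balances locally: S(1−A) = σT⁴.
T = [6.84×10⁴ × 0.82 / 5.67×10⁻⁸]^(1/4) = (9.89×10¹¹)^(1/4) = 997 K.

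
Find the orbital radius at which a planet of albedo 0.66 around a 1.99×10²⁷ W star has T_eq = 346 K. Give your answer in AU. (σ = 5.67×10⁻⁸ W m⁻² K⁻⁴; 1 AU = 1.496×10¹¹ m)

d ≈ 0.860 AU

From T_eq⁴ = L(1−A)/(16πσd²): d = √[L(1−A)/(16πσT_eq⁴)].
d = √[1.99×10²⁷ × 0.34 / (16π × 5.67×10⁻⁸ × (346)⁴)] = 1.29×10¹¹ m = 0.860 AU.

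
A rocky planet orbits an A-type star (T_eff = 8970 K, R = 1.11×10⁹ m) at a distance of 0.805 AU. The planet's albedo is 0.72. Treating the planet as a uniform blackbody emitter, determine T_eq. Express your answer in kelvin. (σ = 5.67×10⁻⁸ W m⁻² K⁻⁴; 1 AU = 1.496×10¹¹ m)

T_eq ≈ 443 K

d = 0.805 AU = 1.20×10¹¹ m.
L = 4πR_⋆²σT_⋆⁴ = 4π(1.11×10⁹)² × 5.67×10⁻⁸ × (8970)⁴ = 5.68×10²⁷ W.
S = L/(4πd²) = 3.12×10⁴ W m⁻².
Energy balance: absorbed = emitted ⇒ πR²·S(1−A) = 4πR²·σT_eq⁴, so T_eq⁴ = S(1−A)/(4σ).
T_eq = [3.12×10⁴ × 0.28 / (4 × 5.67×10⁻⁸)]^(1/4) = (3.85×10¹⁰)^(1/4) = 443 K.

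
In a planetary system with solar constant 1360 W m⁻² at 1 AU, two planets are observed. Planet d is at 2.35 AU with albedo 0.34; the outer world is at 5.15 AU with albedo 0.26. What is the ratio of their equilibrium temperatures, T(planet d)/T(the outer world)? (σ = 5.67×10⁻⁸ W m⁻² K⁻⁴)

T_eq = [S₀(1−A)/(4σd²)]^(1/4), so T ∝ (1−A)^(1/4) / √d.
T₁ = [1360×0.66/(4×5.67×10⁻⁸×2.35²)]^(1/4) = 163.62 K.
T₂ = [1360×0.74/(4×5.67×10⁻⁸×5.15²)]^(1/4) = 113.73 K.

T₁/T₂ ≈ 1.439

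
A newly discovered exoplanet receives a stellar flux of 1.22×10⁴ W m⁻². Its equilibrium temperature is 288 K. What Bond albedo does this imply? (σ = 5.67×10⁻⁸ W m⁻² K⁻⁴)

A ≈ 0.87

From T_eq⁴ = S(1−A)/(4σ): 1−A = 4σT_eq⁴/S.
1−A = 4 × 5.67×10⁻⁸ × (288)⁴ / 1.22×10⁴ = 0.128.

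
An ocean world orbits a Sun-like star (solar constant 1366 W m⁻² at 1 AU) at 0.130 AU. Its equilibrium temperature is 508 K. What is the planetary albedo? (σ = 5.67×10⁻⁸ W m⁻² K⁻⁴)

A ≈ 0.81

Flux at 0.130 AU: S = 1366/0.130² = 8.08×10⁴ W m⁻².
From T_eq⁴ = S(1−A)/(4σ): 1−A = 4σT_eq⁴/S.
1−A = 4 × 5.67×10⁻⁸ × (508)⁴ / 8.08×10⁴ = 0.187.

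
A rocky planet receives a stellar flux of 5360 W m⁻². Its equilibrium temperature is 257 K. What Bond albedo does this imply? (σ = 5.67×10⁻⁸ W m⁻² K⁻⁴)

From T_eq⁴ = S(1−A)/(4σ): 1−A = 4σT_eq⁴/S.
1−A = 4 × 5.67×10⁻⁸ × (257)⁴ / 5360 = 0.185.

A ≈ 0.82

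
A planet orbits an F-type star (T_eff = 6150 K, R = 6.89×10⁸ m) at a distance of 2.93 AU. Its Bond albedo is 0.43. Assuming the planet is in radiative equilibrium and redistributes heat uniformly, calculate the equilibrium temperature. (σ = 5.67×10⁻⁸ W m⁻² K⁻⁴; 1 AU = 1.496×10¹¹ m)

d = 2.93 AU = 4.38×10¹¹ m.
L = 4πR_⋆²σT_⋆⁴ = 4π(6.89×10⁸)² × 5.67×10⁻⁸ × (6150)⁴ = 4.84×10²⁶ W.
S = L/(4πd²) = 200 W m⁻².
Energy balance: absorbed = emitted ⇒ πR²·S(1−A) = 4πR²·σT_eq⁴, so T_eq⁴ = S(1−A)/(4σ).
T_eq = [200 × 0.57 / (4 × 5.67×10⁻⁸)]^(1/4) = (5.04×10⁸)^(1/4) = 150 K.

T_eq ≈ 150 K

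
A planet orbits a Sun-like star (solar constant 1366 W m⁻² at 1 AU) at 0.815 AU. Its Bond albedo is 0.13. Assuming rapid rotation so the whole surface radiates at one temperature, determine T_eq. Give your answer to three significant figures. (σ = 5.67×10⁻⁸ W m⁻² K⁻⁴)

Flux at 0.815 AU: S = 1366/0.815² = 2060 W m⁻².
Energy balance: absorbed = emitted ⇒ πR²·S(1−A) = 4πR²·σT_eq⁴, so T_eq⁴ = S(1−A)/(4σ).
T_eq = [2060 × 0.87 / (4 × 5.67×10⁻⁸)]^(1/4) = (7.89×10⁹)^(1/4) = 298 K.

T_eq ≈ 298 K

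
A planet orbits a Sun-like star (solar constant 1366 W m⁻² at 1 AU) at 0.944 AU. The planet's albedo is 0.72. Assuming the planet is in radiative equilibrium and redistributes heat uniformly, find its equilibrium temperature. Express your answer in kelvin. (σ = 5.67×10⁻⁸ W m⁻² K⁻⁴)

T_eq ≈ 209 K

Flux at 0.944 AU: S = 1366/0.944² = 1530 W m⁻².
Energy balance: absorbed = emitted ⇒ πR²·S(1−A) = 4πR²·σT_eq⁴, so T_eq⁴ = S(1−A)/(4σ).
T_eq = [1530 × 0.28 / (4 × 5.67×10⁻⁸)]^(1/4) = (1.89×10⁹)^(1/4) = 209 K.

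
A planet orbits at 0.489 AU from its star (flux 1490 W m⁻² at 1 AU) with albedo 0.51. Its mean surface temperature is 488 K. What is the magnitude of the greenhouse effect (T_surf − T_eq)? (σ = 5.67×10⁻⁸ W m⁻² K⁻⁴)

S = 1490/0.489² = 6231 W m⁻².
T_eq = [S(1−A)/(4σ)]^(1/4) = [6231×0.49/(4×5.67×10⁻⁸)]^(1/4) = 340.6 K.
ΔT = T_surf − T_eq = 488 − 340.6.

ΔT ≈ 147.4 K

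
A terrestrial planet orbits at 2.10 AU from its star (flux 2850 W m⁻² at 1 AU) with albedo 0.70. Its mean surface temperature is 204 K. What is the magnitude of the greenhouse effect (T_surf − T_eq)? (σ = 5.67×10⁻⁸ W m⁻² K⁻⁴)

ΔT ≈ 33.0 K

S = 2850/2.10² = 646.3 W m⁻².
T_eq = [S(1−A)/(4σ)]^(1/4) = [646.3×0.30/(4×5.67×10⁻⁸)]^(1/4) = 171.0 K.
ΔT = T_surf − T_eq = 204 − 171.0.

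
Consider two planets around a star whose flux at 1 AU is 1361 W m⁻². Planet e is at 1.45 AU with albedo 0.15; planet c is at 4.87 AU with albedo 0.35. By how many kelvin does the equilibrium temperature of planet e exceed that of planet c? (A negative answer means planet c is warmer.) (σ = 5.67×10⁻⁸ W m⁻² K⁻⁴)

T_eq = [S₀(1−A)/(4σd²)]^(1/4), so T ∝ (1−A)^(1/4) / √d.
T₁ = [1361×0.85/(4×5.67×10⁻⁸×1.45²)]^(1/4) = 221.93 K.
T₂ = [1361×0.65/(4×5.67×10⁻⁸×4.87²)]^(1/4) = 113.24 K.

ΔT ≈ 108.7 K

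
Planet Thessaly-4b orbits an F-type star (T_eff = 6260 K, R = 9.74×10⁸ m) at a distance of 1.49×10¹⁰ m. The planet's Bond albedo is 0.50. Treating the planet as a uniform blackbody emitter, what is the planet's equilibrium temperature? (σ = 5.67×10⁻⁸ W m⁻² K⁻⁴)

L = 4πR_⋆²σT_⋆⁴ = 4π(9.74×10⁸)² × 5.67×10⁻⁸ × (6260)⁴ = 1.04×10²⁷ W.
S = L/(4πd²) = 3.72×10⁵ W m⁻².
Energy balance: absorbed = emitted ⇒ πR²·S(1−A) = 4πR²·σT_eq⁴, so T_eq⁴ = S(1−A)/(4σ).
T_eq = [3.72×10⁵ × 0.50 / (4 × 5.67×10⁻⁸)]^(1/4) = (8.20×10¹¹)^(1/4) = 952 K.

T_eq ≈ 952 K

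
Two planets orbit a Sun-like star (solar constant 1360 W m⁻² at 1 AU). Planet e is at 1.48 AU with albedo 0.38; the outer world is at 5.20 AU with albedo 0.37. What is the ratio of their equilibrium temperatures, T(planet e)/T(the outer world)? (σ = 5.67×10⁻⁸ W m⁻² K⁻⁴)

T_eq = [S₀(1−A)/(4σd²)]^(1/4), so T ∝ (1−A)^(1/4) / √d.
T₁ = [1360×0.62/(4×5.67×10⁻⁸×1.48²)]^(1/4) = 202.97 K.
T₂ = [1360×0.63/(4×5.67×10⁻⁸×5.20²)]^(1/4) = 108.72 K.

T₁/T₂ ≈ 1.867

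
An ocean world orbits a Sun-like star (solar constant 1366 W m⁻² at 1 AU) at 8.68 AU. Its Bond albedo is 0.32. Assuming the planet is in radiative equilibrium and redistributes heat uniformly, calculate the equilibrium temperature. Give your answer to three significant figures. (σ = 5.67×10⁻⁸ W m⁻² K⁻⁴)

T_eq ≈ 85.9 K

Flux at 8.68 AU: S = 1366/8.68² = 18.1 W m⁻².
Energy balance: absorbed = emitted ⇒ πR²·S(1−A) = 4πR²·σT_eq⁴, so T_eq⁴ = S(1−A)/(4σ).
T_eq = [18.1 × 0.68 / (4 × 5.67×10⁻⁸)]^(1/4) = (5.44×10⁷)^(1/4) = 85.9 K.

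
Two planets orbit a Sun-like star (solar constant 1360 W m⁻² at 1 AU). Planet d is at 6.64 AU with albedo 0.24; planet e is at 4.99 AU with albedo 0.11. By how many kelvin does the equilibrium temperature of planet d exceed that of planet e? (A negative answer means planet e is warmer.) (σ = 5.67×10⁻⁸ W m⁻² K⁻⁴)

ΔT ≈ -20.2 K

T_eq = [S₀(1−A)/(4σd²)]^(1/4), so T ∝ (1−A)^(1/4) / √d.
T₁ = [1360×0.76/(4×5.67×10⁻⁸×6.64²)]^(1/4) = 100.83 K.
T₂ = [1360×0.89/(4×5.67×10⁻⁸×4.99²)]^(1/4) = 121.00 K.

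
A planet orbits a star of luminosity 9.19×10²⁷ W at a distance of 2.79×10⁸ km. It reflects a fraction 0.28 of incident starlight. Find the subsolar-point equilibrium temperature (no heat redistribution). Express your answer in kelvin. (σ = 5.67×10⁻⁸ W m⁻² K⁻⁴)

T_ss ≈ 588 K

d = 2.79×10⁸ km = 2.79×10¹¹ m.
Flux: S = L/(4πd²) = 9.19×10²⁷/(4π×(2.79×10¹¹)²) = 9400 W m⁻².
At the subsolar point the surface absorbs S(1−A) and emits σT⁴ per unit area — no factor of 4, since only the local patch is in balance.
T = [9400 × 0.72 / 5.67×10⁻⁸]^(1/4) = (1.19×10¹¹)^(1/4) = 588 K.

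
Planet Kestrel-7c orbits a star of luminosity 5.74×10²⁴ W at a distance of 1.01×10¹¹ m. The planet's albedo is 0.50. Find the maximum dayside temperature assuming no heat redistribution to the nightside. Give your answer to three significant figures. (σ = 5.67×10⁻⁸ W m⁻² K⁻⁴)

T_ss ≈ 141 K

Flux: S = L/(4πd²) = 5.74×10²⁴/(4π×(1.01×10¹¹)²) = 44.8 W m⁻².
With no redistribution each surface element balances locally: S(1−A) = σT⁴.
T = [44.8 × 0.50 / 5.67×10⁻⁸]^(1/4) = (3.95×10⁸)^(1/4) = 141 K.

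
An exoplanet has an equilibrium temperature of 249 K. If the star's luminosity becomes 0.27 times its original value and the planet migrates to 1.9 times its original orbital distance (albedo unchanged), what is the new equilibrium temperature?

T_eq ≈ 130 K

T_eq ∝ L^(1/4) · d^(−1/2).
T′ = 249 × 0.27^(1/4) / 1.9^(1/2) = 130 K.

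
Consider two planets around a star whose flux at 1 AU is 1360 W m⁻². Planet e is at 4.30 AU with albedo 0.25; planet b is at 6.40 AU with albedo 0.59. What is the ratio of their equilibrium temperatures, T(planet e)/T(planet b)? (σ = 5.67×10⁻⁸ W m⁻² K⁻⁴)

T_eq = [S₀(1−A)/(4σd²)]^(1/4), so T ∝ (1−A)^(1/4) / √d.
T₁ = [1360×0.75/(4×5.67×10⁻⁸×4.30²)]^(1/4) = 124.88 K.
T₂ = [1360×0.41/(4×5.67×10⁻⁸×6.40²)]^(1/4) = 88.02 K.

T₁/T₂ ≈ 1.419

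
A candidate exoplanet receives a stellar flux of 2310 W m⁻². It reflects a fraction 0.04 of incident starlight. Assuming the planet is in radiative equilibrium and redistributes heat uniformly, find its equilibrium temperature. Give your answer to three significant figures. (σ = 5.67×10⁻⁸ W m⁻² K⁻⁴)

Energy balance: absorbed = emitted ⇒ πR²·S(1−A) = 4πR²·σT_eq⁴, so T_eq⁴ = S(1−A)/(4σ).
T_eq = [2310 × 0.96 / (4 × 5.67×10⁻⁸)]^(1/4) = (9.78×10⁹)^(1/4) = 314 K.

T_eq ≈ 314 K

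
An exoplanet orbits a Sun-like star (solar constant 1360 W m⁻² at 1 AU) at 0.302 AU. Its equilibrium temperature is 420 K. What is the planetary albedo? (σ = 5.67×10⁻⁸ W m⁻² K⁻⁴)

Flux at 0.302 AU: S = 1360/0.302² = 1.49×10⁴ W m⁻².
From T_eq⁴ = S(1−A)/(4σ): 1−A = 4σT_eq⁴/S.
1−A = 4 × 5.67×10⁻⁸ × (420)⁴ / 1.49×10⁴ = 0.473.

A ≈ 0.53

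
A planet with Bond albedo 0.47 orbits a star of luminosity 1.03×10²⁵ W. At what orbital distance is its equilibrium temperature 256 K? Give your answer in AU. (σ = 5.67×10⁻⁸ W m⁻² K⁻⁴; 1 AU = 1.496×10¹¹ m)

From T_eq⁴ = L(1−A)/(16πσd²): d = √[L(1−A)/(16πσT_eq⁴)].
d = √[1.03×10²⁵ × 0.53 / (16π × 5.67×10⁻⁸ × (256)⁴)] = 2.11×10¹⁰ m = 0.141 AU.

d ≈ 0.141 AU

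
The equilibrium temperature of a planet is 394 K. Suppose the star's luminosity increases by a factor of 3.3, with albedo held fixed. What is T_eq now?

T_eq ≈ 531 K

T_eq ∝ L^(1/4) · d^(−1/2).
T′ = 394 × 3.3^(1/4) = 531 K.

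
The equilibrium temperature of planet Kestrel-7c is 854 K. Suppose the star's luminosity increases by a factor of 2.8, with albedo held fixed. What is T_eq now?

T_eq ≈ 1100 K

T_eq ∝ L^(1/4) · d^(−1/2).
T′ = 854 × 2.8^(1/4) = 1100 K.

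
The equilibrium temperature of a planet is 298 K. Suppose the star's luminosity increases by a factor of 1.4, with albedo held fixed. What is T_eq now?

T_eq ∝ L^(1/4) · d^(−1/2).
T′ = 298 × 1.4^(1/4) = 324 K.

T_eq ≈ 324 K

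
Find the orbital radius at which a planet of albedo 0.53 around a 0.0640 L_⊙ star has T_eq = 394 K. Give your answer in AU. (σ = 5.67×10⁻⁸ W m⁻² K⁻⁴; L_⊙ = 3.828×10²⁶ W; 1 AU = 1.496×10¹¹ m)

d ≈ 0.0866 AU

L = 0.0640 × 3.828×10²⁶ = 2.45×10²⁵ W.
From T_eq⁴ = L(1−A)/(16πσd²): d = √[L(1−A)/(16πσT_eq⁴)].
d = √[2.45×10²⁵ × 0.47 / (16π × 5.67×10⁻⁸ × (394)⁴)] = 1.29×10¹⁰ m = 0.0866 AU.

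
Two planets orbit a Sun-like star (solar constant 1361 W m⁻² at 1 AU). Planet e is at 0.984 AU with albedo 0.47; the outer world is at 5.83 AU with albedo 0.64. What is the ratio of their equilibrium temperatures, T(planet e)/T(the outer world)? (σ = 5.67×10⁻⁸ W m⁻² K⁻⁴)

T_eq = [S₀(1−A)/(4σd²)]^(1/4), so T ∝ (1−A)^(1/4) / √d.
T₁ = [1361×0.53/(4×5.67×10⁻⁸×0.984²)]^(1/4) = 239.40 K.
T₂ = [1361×0.36/(4×5.67×10⁻⁸×5.83²)]^(1/4) = 89.29 K.

T₁/T₂ ≈ 2.681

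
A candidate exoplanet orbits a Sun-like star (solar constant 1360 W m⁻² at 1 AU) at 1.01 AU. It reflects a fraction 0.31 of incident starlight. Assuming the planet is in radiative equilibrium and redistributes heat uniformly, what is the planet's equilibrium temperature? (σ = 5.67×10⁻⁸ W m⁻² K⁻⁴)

Flux at 1.01 AU: S = 1360/1.01² = 1330 W m⁻².
Energy balance: absorbed = emitted ⇒ πR²·S(1−A) = 4πR²·σT_eq⁴, so T_eq⁴ = S(1−A)/(4σ).
T_eq = [1330 × 0.69 / (4 × 5.67×10⁻⁸)]^(1/4) = (4.06×10⁹)^(1/4) = 252 K.

T_eq ≈ 252 K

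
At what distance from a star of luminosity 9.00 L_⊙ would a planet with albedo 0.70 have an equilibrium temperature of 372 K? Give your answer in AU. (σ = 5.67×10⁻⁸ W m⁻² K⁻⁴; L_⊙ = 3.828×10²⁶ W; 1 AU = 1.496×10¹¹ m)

d ≈ 0.920 AU

L = 9.00 × 3.828×10²⁶ = 3.45×10²⁷ W.
From T_eq⁴ = L(1−A)/(16πσd²): d = √[L(1−A)/(16πσT_eq⁴)].
d = √[3.45×10²⁷ × 0.30 / (16π × 5.67×10⁻⁸ × (372)⁴)] = 1.38×10¹¹ m = 0.920 AU.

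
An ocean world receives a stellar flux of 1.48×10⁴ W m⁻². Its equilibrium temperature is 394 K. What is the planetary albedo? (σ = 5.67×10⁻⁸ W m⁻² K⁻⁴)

From T_eq⁴ = S(1−A)/(4σ): 1−A = 4σT_eq⁴/S.
1−A = 4 × 5.67×10⁻⁸ × (394)⁴ / 1.48×10⁴ = 0.369.

A ≈ 0.63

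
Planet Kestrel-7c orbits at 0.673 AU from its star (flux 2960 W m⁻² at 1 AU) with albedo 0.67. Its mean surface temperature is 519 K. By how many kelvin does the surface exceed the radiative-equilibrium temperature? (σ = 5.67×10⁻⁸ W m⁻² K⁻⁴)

S = 2960/0.673² = 6535 W m⁻².
T_eq = [S(1−A)/(4σ)]^(1/4) = [6535×0.33/(4×5.67×10⁻⁸)]^(1/4) = 312.3 K.
ΔT = T_surf − T_eq = 519 − 312.3.

ΔT ≈ 206.7 K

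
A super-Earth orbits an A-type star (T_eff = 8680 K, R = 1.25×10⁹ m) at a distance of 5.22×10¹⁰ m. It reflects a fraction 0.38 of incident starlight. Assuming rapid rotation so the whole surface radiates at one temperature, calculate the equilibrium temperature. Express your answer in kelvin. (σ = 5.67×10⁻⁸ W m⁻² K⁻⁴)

L = 4πR_⋆²σT_⋆⁴ = 4π(1.25×10⁹)² × 5.67×10⁻⁸ × (8680)⁴ = 6.32×10²⁷ W.
S = L/(4πd²) = 1.85×10⁵ W m⁻².
Energy balance: absorbed = emitted ⇒ πR²·S(1−A) = 4πR²·σT_eq⁴, so T_eq⁴ = S(1−A)/(4σ).
T_eq = [1.85×10⁵ × 0.62 / (4 × 5.67×10⁻⁸)]^(1/4) = (5.05×10¹¹)^(1/4) = 843 K.

T_eq ≈ 843 K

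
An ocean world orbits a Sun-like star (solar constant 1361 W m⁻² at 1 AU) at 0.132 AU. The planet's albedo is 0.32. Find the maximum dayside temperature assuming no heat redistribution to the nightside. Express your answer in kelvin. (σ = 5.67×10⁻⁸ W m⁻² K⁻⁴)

Flux at 0.132 AU: S = 1361/0.132² = 7.81×10⁴ W m⁻².
With no redistribution each surface element balances locally: S(1−A) = σT⁴.
T = [7.81×10⁴ × 0.68 / 5.67×10⁻⁸]^(1/4) = (9.37×10¹¹)^(1/4) = 984 K.

T_ss ≈ 984 K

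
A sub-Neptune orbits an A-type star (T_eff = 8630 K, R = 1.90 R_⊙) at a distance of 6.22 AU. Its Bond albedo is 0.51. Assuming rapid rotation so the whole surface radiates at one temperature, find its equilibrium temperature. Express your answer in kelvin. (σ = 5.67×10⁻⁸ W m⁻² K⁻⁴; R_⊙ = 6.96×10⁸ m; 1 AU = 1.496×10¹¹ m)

R_⋆ = 1.90 × 6.96×10⁸ = 1.32×10⁹ m.
d = 6.22 AU = 9.31×10¹¹ m.
L = 4πR_⋆²σT_⋆⁴ = 4π(1.32×10⁹)² × 5.67×10⁻⁸ × (8630)⁴ = 6.91×10²⁷ W.
S = L/(4πd²) = 635 W m⁻².
Energy balance: absorbed = emitted ⇒ πR²·S(1−A) = 4πR²·σT_eq⁴, so T_eq⁴ = S(1−A)/(4σ).
T_eq = [635 × 0.49 / (4 × 5.67×10⁻⁸)]^(1/4) = (1.37×10⁹)^(1/4) = 192 K.

T_eq ≈ 192 K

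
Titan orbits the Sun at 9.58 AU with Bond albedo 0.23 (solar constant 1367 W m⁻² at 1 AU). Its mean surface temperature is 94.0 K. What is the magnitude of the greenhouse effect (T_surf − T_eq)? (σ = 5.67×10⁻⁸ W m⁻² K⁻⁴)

S = 1367/9.58² = 14.89 W m⁻².
T_eq = [S(1−A)/(4σ)]^(1/4) = [14.89×0.77/(4×5.67×10⁻⁸)]^(1/4) = 84.3 K.
ΔT = T_surf − T_eq = 94 − 84.3.

ΔT ≈ 9.7 K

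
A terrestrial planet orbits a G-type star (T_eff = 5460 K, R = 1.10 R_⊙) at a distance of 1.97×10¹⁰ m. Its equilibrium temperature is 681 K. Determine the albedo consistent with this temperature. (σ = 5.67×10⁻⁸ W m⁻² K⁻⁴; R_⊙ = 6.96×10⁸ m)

R_⋆ = 1.10 × 6.96×10⁸ = 7.66×10⁸ m.
L = 4πR_⋆²σT_⋆⁴ = 4π(7.66×10⁸)² × 5.67×10⁻⁸ × (5460)⁴ = 3.71×10²⁶ W.
S = L/(4πd²) = 7.61×10⁴ W m⁻².
From T_eq⁴ = S(1−A)/(4σ): 1−A = 4σT_eq⁴/S.
1−A = 4 × 5.67×10⁻⁸ × (681)⁴ / 7.61×10⁴ = 0.641.

A ≈ 0.36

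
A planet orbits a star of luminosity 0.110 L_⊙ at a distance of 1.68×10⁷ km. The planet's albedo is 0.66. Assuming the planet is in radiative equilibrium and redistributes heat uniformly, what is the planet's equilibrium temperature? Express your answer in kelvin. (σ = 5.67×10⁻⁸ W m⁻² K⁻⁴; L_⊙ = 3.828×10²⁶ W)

d = 1.68×10⁷ km = 1.68×10¹⁰ m.
L = 0.110 × 3.828×10²⁶ = 4.21×10²⁵ W.
Flux: S = L/(4πd²) = 4.21×10²⁵/(4π×(1.68×10¹⁰)²) = 1.19×10⁴ W m⁻².
Energy balance: absorbed = emitted ⇒ πR²·S(1−A) = 4πR²·σT_eq⁴, so T_eq⁴ = S(1−A)/(4σ).
T_eq = [1.19×10⁴ × 0.34 / (4 × 5.67×10⁻⁸)]^(1/4) = (1.78×10¹⁰)^(1/4) = 365 K.

T_eq ≈ 365 K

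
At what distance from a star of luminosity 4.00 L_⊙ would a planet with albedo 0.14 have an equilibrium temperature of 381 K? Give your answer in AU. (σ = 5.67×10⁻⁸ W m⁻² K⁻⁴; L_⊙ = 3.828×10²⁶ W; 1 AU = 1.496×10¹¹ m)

d ≈ 0.990 AU

L = 4.00 × 3.828×10²⁶ = 1.53×10²⁷ W.
From T_eq⁴ = L(1−A)/(16πσd²): d = √[L(1−A)/(16πσT_eq⁴)].
d = √[1.53×10²⁷ × 0.86 / (16π × 5.67×10⁻⁸ × (381)⁴)] = 1.48×10¹¹ m = 0.990 AU.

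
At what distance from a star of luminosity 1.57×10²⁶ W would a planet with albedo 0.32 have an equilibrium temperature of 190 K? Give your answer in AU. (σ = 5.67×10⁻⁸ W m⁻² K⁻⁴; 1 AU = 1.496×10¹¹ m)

From T_eq⁴ = L(1−A)/(16πσd²): d = √[L(1−A)/(16πσT_eq⁴)].
d = √[1.57×10²⁶ × 0.68 / (16π × 5.67×10⁻⁸ × (190)⁴)] = 1.70×10¹¹ m = 1.13 AU.

d ≈ 1.13 AU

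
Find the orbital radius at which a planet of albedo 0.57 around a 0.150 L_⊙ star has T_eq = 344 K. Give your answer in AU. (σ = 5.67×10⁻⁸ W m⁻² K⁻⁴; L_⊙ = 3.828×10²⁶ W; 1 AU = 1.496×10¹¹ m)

L = 0.150 × 3.828×10²⁶ = 5.74×10²⁵ W.
From T_eq⁴ = L(1−A)/(16πσd²): d = √[L(1−A)/(16πσT_eq⁴)].
d = √[5.74×10²⁵ × 0.43 / (16π × 5.67×10⁻⁸ × (344)⁴)] = 2.49×10¹⁰ m = 0.166 AU.

d ≈ 0.166 AU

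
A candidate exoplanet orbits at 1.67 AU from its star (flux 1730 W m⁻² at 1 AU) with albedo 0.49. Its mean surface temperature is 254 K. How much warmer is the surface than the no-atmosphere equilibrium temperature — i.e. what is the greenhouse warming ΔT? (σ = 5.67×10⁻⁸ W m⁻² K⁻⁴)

ΔT ≈ 60.7 K

S = 1730/1.67² = 620.3 W m⁻².
T_eq = [S(1−A)/(4σ)]^(1/4) = [620.3×0.51/(4×5.67×10⁻⁸)]^(1/4) = 193.3 K.
ΔT = T_surf − T_eq = 254 − 193.3.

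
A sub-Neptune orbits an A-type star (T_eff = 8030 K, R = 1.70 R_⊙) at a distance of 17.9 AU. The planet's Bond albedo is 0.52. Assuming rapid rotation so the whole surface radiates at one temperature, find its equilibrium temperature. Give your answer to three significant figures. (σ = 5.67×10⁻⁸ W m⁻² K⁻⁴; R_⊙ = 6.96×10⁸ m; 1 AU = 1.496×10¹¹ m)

R_⋆ = 1.70 × 6.96×10⁸ = 1.18×10⁹ m.
d = 17.9 AU = 2.68×10¹² m.
L = 4πR_⋆²σT_⋆⁴ = 4π(1.18×10⁹)² × 5.67×10⁻⁸ × (8030)⁴ = 4.15×10²⁷ W.
S = L/(4πd²) = 46.0 W m⁻².
Energy balance: absorbed = emitted ⇒ πR²·S(1−A) = 4πR²·σT_eq⁴, so T_eq⁴ = S(1−A)/(4σ).
T_eq = [46.0 × 0.48 / (4 × 5.67×10⁻⁸)]^(1/4) = (9.74×10⁷)^(1/4) = 99.3 K.

T_eq ≈ 99.3 K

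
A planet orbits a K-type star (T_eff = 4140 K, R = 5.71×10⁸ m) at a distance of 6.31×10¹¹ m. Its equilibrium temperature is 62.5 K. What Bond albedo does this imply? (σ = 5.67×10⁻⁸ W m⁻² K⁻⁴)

A ≈ 0.75

L = 4πR_⋆²σT_⋆⁴ = 4π(5.71×10⁸)² × 5.67×10⁻⁸ × (4140)⁴ = 6.82×10²⁵ W.
S = L/(4πd²) = 13.6 W m⁻².
From T_eq⁴ = S(1−A)/(4σ): 1−A = 4σT_eq⁴/S.
1−A = 4 × 5.67×10⁻⁸ × (62.5)⁴ / 13.6 = 0.254.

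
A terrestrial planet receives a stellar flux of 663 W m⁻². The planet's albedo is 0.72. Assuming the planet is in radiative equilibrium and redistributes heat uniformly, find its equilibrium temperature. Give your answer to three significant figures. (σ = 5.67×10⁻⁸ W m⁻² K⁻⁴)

Energy balance: absorbed = emitted ⇒ πR²·S(1−A) = 4πR²·σT_eq⁴, so T_eq⁴ = S(1−A)/(4σ).
T_eq = [663 × 0.28 / (4 × 5.67×10⁻⁸)]^(1/4) = (8.19×10⁸)^(1/4) = 169 K.

T_eq ≈ 169 K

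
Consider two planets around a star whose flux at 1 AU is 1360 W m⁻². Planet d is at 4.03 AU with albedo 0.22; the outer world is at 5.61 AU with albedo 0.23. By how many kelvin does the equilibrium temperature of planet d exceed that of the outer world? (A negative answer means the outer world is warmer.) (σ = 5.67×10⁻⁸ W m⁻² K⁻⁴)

T_eq = [S₀(1−A)/(4σd²)]^(1/4), so T ∝ (1−A)^(1/4) / √d.
T₁ = [1360×0.78/(4×5.67×10⁻⁸×4.03²)]^(1/4) = 130.27 K.
T₂ = [1360×0.77/(4×5.67×10⁻⁸×5.61²)]^(1/4) = 110.06 K.

ΔT ≈ 20.2 K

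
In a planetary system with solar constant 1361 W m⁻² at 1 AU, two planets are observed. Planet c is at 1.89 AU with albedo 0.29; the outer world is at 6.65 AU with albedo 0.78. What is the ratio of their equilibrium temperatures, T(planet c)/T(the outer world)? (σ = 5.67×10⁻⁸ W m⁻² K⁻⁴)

T_eq = [S₀(1−A)/(4σd²)]^(1/4), so T ∝ (1−A)^(1/4) / √d.
T₁ = [1361×0.71/(4×5.67×10⁻⁸×1.89²)]^(1/4) = 185.84 K.
T₂ = [1361×0.22/(4×5.67×10⁻⁸×6.65²)]^(1/4) = 73.92 K.

T₁/T₂ ≈ 2.514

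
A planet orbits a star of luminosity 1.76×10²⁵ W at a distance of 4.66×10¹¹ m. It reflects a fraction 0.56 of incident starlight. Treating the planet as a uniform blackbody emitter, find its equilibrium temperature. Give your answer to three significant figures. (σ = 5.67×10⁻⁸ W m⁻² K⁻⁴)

Flux: S = L/(4πd²) = 1.76×10²⁵/(4π×(4.66×10¹¹)²) = 6.45 W m⁻².
Energy balance: absorbed = emitted ⇒ πR²·S(1−A) = 4πR²·σT_eq⁴, so T_eq⁴ = S(1−A)/(4σ).
T_eq = [6.45 × 0.44 / (4 × 5.67×10⁻⁸)]^(1/4) = (1.25×10⁷)^(1/4) = 59.5 K.

T_eq ≈ 59.5 K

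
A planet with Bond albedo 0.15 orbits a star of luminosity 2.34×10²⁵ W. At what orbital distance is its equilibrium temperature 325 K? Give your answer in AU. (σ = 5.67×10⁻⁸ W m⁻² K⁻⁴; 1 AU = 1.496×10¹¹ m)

From T_eq⁴ = L(1−A)/(16πσd²): d = √[L(1−A)/(16πσT_eq⁴)].
d = √[2.34×10²⁵ × 0.85 / (16π × 5.67×10⁻⁸ × (325)⁴)] = 2.50×10¹⁰ m = 0.167 AU.

d ≈ 0.167 AU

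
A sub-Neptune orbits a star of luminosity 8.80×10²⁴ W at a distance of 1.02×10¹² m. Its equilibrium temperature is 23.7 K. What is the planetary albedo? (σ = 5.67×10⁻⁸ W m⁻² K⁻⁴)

Flux: S = L/(4πd²) = 8.80×10²⁴/(4π×(1.02×10¹²)²) = 0.673 W m⁻².
From T_eq⁴ = S(1−A)/(4σ): 1−A = 4σT_eq⁴/S.
1−A = 4 × 5.67×10⁻⁸ × (23.7)⁴ / 0.673 = 0.106.

A ≈ 0.89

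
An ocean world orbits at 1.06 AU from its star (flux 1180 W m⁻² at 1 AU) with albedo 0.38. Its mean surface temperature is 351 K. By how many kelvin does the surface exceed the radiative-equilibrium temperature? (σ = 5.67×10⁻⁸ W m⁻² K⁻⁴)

S = 1180/1.06² = 1050 W m⁻².
T_eq = [S(1−A)/(4σ)]^(1/4) = [1050×0.62/(4×5.67×10⁻⁸)]^(1/4) = 231.5 K.
ΔT = T_surf − T_eq = 351 − 231.5.

ΔT ≈ 119.5 K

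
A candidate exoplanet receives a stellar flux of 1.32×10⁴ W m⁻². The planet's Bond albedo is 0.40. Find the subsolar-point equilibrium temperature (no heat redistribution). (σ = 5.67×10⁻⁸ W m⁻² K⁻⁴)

T_ss ≈ 611 K

At the subsolar point the surface absorbs S(1−A) and emits σT⁴ per unit area — no factor of 4, since only the local patch is in balance.
T = [1.32×10⁴ × 0.60 / 5.67×10⁻⁸]^(1/4) = (1.40×10¹¹)^(1/4) = 611 K.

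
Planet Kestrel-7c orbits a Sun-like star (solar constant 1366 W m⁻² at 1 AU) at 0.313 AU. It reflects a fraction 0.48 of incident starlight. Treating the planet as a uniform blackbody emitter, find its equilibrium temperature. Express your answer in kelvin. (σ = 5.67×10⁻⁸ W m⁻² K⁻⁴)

Flux at 0.313 AU: S = 1366/0.313² = 1.39×10⁴ W m⁻².
Energy balance: absorbed = emitted ⇒ πR²·S(1−A) = 4πR²·σT_eq⁴, so T_eq⁴ = S(1−A)/(4σ).
T_eq = [1.39×10⁴ × 0.52 / (4 × 5.67×10⁻⁸)]^(1/4) = (3.20×10¹⁰)^(1/4) = 423 K.

T_eq ≈ 423 K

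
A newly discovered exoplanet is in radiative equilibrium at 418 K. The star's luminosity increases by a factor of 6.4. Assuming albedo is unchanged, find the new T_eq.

T_eq ≈ 665 K

T_eq ∝ L^(1/4) · d^(−1/2).
T′ = 418 × 6.4^(1/4) = 665 K.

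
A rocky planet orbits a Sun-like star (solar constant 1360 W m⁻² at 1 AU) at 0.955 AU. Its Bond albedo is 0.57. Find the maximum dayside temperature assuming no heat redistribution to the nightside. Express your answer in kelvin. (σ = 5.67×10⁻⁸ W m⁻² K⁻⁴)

Flux at 0.955 AU: S = 1360/0.955² = 1490 W m⁻².
With no redistribution each surface element balances locally: S(1−A) = σT⁴.
T = [1490 × 0.43 / 5.67×10⁻⁸]^(1/4) = (1.13×10¹⁰)^(1/4) = 326 K.

T_ss ≈ 326 K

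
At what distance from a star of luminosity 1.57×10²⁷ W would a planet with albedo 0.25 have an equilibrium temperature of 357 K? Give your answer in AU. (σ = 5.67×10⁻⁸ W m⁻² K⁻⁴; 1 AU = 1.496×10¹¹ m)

From T_eq⁴ = L(1−A)/(16πσd²): d = √[L(1−A)/(16πσT_eq⁴)].
d = √[1.57×10²⁷ × 0.75 / (16π × 5.67×10⁻⁸ × (357)⁴)] = 1.59×10¹¹ m = 1.07 AU.

d ≈ 1.07 AU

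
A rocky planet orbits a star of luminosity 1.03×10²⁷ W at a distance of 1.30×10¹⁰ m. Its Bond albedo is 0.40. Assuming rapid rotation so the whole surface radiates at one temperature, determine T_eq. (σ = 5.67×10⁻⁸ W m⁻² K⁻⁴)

T_eq ≈ 1060 K

Flux: S = L/(4πd²) = 1.03×10²⁷/(4π×(1.30×10¹⁰)²) = 4.85×10⁵ W m⁻².
Energy balance: absorbed = emitted ⇒ πR²·S(1−A) = 4πR²·σT_eq⁴, so T_eq⁴ = S(1−A)/(4σ).
T_eq = [4.85×10⁵ × 0.60 / (4 × 5.67×10⁻⁸)]^(1/4) = (1.28×10¹²)^(1/4) = 1060 K.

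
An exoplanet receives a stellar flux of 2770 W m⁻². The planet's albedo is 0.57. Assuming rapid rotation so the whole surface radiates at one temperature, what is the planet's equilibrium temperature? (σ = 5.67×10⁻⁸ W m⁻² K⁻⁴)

T_eq ≈ 269 K

Energy balance: absorbed = emitted ⇒ πR²·S(1−A) = 4πR²·σT_eq⁴, so T_eq⁴ = S(1−A)/(4σ).
T_eq = [2770 × 0.43 / (4 × 5.67×10⁻⁸)]^(1/4) = (5.25×10⁹)^(1/4) = 269 K.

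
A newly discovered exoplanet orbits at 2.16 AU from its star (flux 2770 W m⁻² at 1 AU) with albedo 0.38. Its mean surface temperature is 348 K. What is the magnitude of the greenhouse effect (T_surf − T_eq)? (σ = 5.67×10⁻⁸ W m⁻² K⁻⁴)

S = 2770/2.16² = 593.7 W m⁻².
T_eq = [S(1−A)/(4σ)]^(1/4) = [593.7×0.62/(4×5.67×10⁻⁸)]^(1/4) = 200.7 K.
ΔT = T_surf − T_eq = 348 − 200.7.

ΔT ≈ 147.3 K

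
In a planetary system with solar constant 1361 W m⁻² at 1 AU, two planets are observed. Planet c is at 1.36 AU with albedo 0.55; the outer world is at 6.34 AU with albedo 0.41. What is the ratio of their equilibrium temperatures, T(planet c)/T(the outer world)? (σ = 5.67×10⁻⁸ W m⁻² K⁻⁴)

T₁/T₂ ≈ 2.018

T_eq = [S₀(1−A)/(4σd²)]^(1/4), so T ∝ (1−A)^(1/4) / √d.
T₁ = [1361×0.45/(4×5.67×10⁻⁸×1.36²)]^(1/4) = 195.47 K.
T₂ = [1361×0.59/(4×5.67×10⁻⁸×6.34²)]^(1/4) = 96.88 K.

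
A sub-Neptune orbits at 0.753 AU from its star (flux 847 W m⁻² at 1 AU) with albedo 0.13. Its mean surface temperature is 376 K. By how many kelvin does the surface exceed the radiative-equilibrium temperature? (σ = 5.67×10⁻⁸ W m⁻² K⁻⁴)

S = 847/0.753² = 1494 W m⁻².
T_eq = [S(1−A)/(4σ)]^(1/4) = [1494×0.87/(4×5.67×10⁻⁸)]^(1/4) = 275.1 K.
ΔT = T_surf − T_eq = 376 − 275.1.

ΔT ≈ 100.9 K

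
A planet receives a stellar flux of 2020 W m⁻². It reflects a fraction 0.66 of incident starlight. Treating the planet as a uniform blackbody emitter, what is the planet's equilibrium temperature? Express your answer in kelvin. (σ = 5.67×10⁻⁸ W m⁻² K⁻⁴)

Energy balance: absorbed = emitted ⇒ πR²·S(1−A) = 4πR²·σT_eq⁴, so T_eq⁴ = S(1−A)/(4σ).
T_eq = [2020 × 0.34 / (4 × 5.67×10⁻⁸)]^(1/4) = (3.03×10⁹)^(1/4) = 235 K.

T_eq ≈ 235 K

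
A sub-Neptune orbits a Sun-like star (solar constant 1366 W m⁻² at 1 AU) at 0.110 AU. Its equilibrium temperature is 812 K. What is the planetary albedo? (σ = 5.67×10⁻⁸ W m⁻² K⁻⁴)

A ≈ 0.13

Flux at 0.110 AU: S = 1366/0.110² = 1.13×10⁵ W m⁻².
From T_eq⁴ = S(1−A)/(4σ): 1−A = 4σT_eq⁴/S.
1−A = 4 × 5.67×10⁻⁸ × (812)⁴ / 1.13×10⁵ = 0.873.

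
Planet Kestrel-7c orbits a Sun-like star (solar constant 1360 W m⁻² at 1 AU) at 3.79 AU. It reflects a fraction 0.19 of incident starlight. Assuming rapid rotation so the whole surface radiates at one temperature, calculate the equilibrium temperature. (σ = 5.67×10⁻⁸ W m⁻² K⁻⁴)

Flux at 3.79 AU: S = 1360/3.79² = 94.7 W m⁻².
Energy balance: absorbed = emitted ⇒ πR²·S(1−A) = 4πR²·σT_eq⁴, so T_eq⁴ = S(1−A)/(4σ).
T_eq = [94.7 × 0.81 / (4 × 5.67×10⁻⁸)]^(1/4) = (3.38×10⁸)^(1/4) = 136 K.

T_eq ≈ 136 K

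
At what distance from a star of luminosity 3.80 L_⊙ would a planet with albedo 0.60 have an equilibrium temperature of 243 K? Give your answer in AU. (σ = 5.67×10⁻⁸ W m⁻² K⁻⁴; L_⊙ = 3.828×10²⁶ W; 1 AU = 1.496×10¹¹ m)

L = 3.80 × 3.828×10²⁶ = 1.45×10²⁷ W.
From T_eq⁴ = L(1−A)/(16πσd²): d = √[L(1−A)/(16πσT_eq⁴)].
d = √[1.45×10²⁷ × 0.40 / (16π × 5.67×10⁻⁸ × (243)⁴)] = 2.42×10¹¹ m = 1.62 AU.

d ≈ 1.62 AU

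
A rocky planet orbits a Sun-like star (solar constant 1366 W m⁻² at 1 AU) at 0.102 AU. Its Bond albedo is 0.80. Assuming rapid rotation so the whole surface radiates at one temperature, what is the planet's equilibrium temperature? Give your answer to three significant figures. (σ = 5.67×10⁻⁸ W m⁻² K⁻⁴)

Flux at 0.102 AU: S = 1366/0.102² = 1.31×10⁵ W m⁻².
Energy balance: absorbed = emitted ⇒ πR²·S(1−A) = 4πR²·σT_eq⁴, so T_eq⁴ = S(1−A)/(4σ).
T_eq = [1.31×10⁵ × 0.20 / (4 × 5.67×10⁻⁸)]^(1/4) = (1.16×10¹¹)^(1/4) = 583 K.

T_eq ≈ 583 K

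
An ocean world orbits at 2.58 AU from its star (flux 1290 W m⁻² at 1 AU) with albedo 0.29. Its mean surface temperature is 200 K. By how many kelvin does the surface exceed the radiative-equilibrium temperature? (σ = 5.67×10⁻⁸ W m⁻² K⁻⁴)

ΔT ≈ 43.1 K

S = 1290/2.58² = 193.8 W m⁻².
T_eq = [S(1−A)/(4σ)]^(1/4) = [193.8×0.71/(4×5.67×10⁻⁸)]^(1/4) = 156.9 K.
ΔT = T_surf − T_eq = 200 − 156.9.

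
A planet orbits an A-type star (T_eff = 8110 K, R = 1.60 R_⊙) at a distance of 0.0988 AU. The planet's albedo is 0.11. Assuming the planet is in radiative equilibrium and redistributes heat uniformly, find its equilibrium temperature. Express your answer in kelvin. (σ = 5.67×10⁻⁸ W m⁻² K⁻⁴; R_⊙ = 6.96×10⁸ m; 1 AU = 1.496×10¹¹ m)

T_eq ≈ 1530 K

R_⋆ = 1.60 × 6.96×10⁸ = 1.11×10⁹ m.
d = 0.0988 AU = 1.48×10¹⁰ m.
L = 4πR_⋆²σT_⋆⁴ = 4π(1.11×10⁹)² × 5.67×10⁻⁸ × (8110)⁴ = 3.82×10²⁷ W.
S = L/(4πd²) = 1.39×10⁶ W m⁻².
Energy balance: absorbed = emitted ⇒ πR²·S(1−A) = 4πR²·σT_eq⁴, so T_eq⁴ = S(1−A)/(4σ).
T_eq = [1.39×10⁶ × 0.89 / (4 × 5.67×10⁻⁸)]^(1/4) = (5.46×10¹²)^(1/4) = 1530 K.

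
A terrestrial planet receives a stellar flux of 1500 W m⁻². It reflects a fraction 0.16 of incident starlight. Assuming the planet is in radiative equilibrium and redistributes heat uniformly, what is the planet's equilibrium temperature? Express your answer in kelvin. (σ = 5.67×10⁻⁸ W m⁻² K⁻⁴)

T_eq ≈ 273 K

Energy balance: absorbed = emitted ⇒ πR²·S(1−A) = 4πR²·σT_eq⁴, so T_eq⁴ = S(1−A)/(4σ).
T_eq = [1500 × 0.84 / (4 × 5.67×10⁻⁸)]^(1/4) = (5.56×10⁹)^(1/4) = 273 K.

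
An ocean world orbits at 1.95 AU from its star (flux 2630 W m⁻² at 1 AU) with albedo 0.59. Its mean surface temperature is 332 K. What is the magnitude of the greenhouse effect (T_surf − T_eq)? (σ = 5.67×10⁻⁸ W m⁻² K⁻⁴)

ΔT ≈ 144.0 K

S = 2630/1.95² = 691.7 W m⁻².
T_eq = [S(1−A)/(4σ)]^(1/4) = [691.7×0.41/(4×5.67×10⁻⁸)]^(1/4) = 188.0 K.
ΔT = T_surf − T_eq = 332 − 188.0.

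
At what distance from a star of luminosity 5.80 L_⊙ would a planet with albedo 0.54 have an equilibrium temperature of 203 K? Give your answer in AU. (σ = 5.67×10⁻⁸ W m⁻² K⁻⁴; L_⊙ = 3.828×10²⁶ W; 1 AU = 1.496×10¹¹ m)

d ≈ 3.07 AU

L = 5.80 × 3.828×10²⁶ = 2.22×10²⁷ W.
From T_eq⁴ = L(1−A)/(16πσd²): d = √[L(1−A)/(16πσT_eq⁴)].
d = √[2.22×10²⁷ × 0.46 / (16π × 5.67×10⁻⁸ × (203)⁴)] = 4.59×10¹¹ m = 3.07 AU.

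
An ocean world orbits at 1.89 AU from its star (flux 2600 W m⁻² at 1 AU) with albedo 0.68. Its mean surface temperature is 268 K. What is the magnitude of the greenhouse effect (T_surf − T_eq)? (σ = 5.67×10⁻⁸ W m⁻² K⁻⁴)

S = 2600/1.89² = 727.9 W m⁻².
T_eq = [S(1−A)/(4σ)]^(1/4) = [727.9×0.32/(4×5.67×10⁻⁸)]^(1/4) = 179.0 K.
ΔT = T_surf − T_eq = 268 − 179.0.

ΔT ≈ 89.0 K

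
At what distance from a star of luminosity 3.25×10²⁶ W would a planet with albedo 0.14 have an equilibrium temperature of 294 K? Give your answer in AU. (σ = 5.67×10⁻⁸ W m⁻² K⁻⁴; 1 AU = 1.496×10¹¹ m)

From T_eq⁴ = L(1−A)/(16πσd²): d = √[L(1−A)/(16πσT_eq⁴)].
d = √[3.25×10²⁶ × 0.86 / (16π × 5.67×10⁻⁸ × (294)⁴)] = 1.15×10¹¹ m = 0.766 AU.

d ≈ 0.766 AU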